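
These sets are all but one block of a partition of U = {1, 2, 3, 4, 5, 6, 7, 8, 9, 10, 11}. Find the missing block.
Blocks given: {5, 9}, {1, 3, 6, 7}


U = {1, 2, 3, 4, 5, 6, 7, 8, 9, 10, 11}
Shown blocks: {5, 9}, {1, 3, 6, 7}
A partition's blocks are pairwise disjoint and cover U, so the missing block = U \ (union of shown blocks).
Union of shown blocks: {1, 3, 5, 6, 7, 9}
Missing block = U \ (union) = {2, 4, 8, 10, 11}

{2, 4, 8, 10, 11}


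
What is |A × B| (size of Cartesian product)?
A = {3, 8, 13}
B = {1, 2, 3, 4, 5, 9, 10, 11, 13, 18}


Set A = {3, 8, 13} has 3 elements.
Set B = {1, 2, 3, 4, 5, 9, 10, 11, 13, 18} has 10 elements.
|A × B| = |A| × |B| = 3 × 10 = 30

30


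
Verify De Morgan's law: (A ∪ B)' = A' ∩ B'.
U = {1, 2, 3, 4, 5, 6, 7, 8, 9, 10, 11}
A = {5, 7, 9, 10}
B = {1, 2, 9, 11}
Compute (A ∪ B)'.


U = {1, 2, 3, 4, 5, 6, 7, 8, 9, 10, 11}
A = {5, 7, 9, 10}, B = {1, 2, 9, 11}
A ∪ B = {1, 2, 5, 7, 9, 10, 11}
(A ∪ B)' = U \ (A ∪ B) = {3, 4, 6, 8}
Verification via A' ∩ B': A' = {1, 2, 3, 4, 6, 8, 11}, B' = {3, 4, 5, 6, 7, 8, 10}
A' ∩ B' = {3, 4, 6, 8} ✓

{3, 4, 6, 8}


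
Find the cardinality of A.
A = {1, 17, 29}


Set A = {1, 17, 29}
Listing elements: 1, 17, 29
Counting: 3 elements
|A| = 3

3


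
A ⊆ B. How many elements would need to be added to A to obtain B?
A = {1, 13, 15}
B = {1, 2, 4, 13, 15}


Set A = {1, 13, 15}, |A| = 3
Set B = {1, 2, 4, 13, 15}, |B| = 5
Since A ⊆ B: B \ A = {2, 4}
|B| - |A| = 5 - 3 = 2

2


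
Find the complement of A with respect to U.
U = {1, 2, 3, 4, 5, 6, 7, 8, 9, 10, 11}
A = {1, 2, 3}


Universal set U = {1, 2, 3, 4, 5, 6, 7, 8, 9, 10, 11}
Set A = {1, 2, 3}
A' = U \ A = elements in U but not in A
Checking each element of U:
1 (in A, exclude), 2 (in A, exclude), 3 (in A, exclude), 4 (not in A, include), 5 (not in A, include), 6 (not in A, include), 7 (not in A, include), 8 (not in A, include), 9 (not in A, include), 10 (not in A, include), 11 (not in A, include)
A' = {4, 5, 6, 7, 8, 9, 10, 11}

{4, 5, 6, 7, 8, 9, 10, 11}


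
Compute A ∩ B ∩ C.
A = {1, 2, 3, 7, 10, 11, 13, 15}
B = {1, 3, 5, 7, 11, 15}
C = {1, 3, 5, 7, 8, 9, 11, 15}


Set A = {1, 2, 3, 7, 10, 11, 13, 15}
Set B = {1, 3, 5, 7, 11, 15}
Set C = {1, 3, 5, 7, 8, 9, 11, 15}
First, A ∩ B = {1, 3, 7, 11, 15}
Then, (A ∩ B) ∩ C = {1, 3, 7, 11, 15}

{1, 3, 7, 11, 15}


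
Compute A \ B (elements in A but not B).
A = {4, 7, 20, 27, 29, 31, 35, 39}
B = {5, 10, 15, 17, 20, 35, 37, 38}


Set A = {4, 7, 20, 27, 29, 31, 35, 39}
Set B = {5, 10, 15, 17, 20, 35, 37, 38}
A \ B includes elements in A that are not in B.
Check each element of A:
4 (not in B, keep), 7 (not in B, keep), 20 (in B, remove), 27 (not in B, keep), 29 (not in B, keep), 31 (not in B, keep), 35 (in B, remove), 39 (not in B, keep)
A \ B = {4, 7, 27, 29, 31, 39}

{4, 7, 27, 29, 31, 39}


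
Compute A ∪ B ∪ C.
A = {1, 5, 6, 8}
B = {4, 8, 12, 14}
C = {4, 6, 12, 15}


Set A = {1, 5, 6, 8}
Set B = {4, 8, 12, 14}
Set C = {4, 6, 12, 15}
First, A ∪ B = {1, 4, 5, 6, 8, 12, 14}
Then, (A ∪ B) ∪ C = {1, 4, 5, 6, 8, 12, 14, 15}

{1, 4, 5, 6, 8, 12, 14, 15}


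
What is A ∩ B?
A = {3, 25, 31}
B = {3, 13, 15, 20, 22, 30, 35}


Set A = {3, 25, 31}
Set B = {3, 13, 15, 20, 22, 30, 35}
A ∩ B includes only elements in both sets.
Check each element of A against B:
3 ✓, 25 ✗, 31 ✗
A ∩ B = {3}

{3}


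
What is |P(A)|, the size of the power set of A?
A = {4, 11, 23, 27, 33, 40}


Set A = {4, 11, 23, 27, 33, 40}
|A| = 6
The power set P(A) contains all subsets of A.
|P(A)| = 2^|A| = 2^6 = 64

64


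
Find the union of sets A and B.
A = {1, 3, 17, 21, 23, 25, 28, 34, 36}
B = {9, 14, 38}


Set A = {1, 3, 17, 21, 23, 25, 28, 34, 36}
Set B = {9, 14, 38}
A ∪ B includes all elements in either set.
Elements from A: {1, 3, 17, 21, 23, 25, 28, 34, 36}
Elements from B not already included: {9, 14, 38}
A ∪ B = {1, 3, 9, 14, 17, 21, 23, 25, 28, 34, 36, 38}

{1, 3, 9, 14, 17, 21, 23, 25, 28, 34, 36, 38}


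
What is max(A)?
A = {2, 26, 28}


Set A = {2, 26, 28}
Elements in ascending order: 2, 26, 28
The largest element is 28.

28


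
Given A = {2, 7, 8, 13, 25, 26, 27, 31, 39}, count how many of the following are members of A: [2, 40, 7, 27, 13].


Set A = {2, 7, 8, 13, 25, 26, 27, 31, 39}
Candidates: [2, 40, 7, 27, 13]
Check each candidate:
2 ∈ A, 40 ∉ A, 7 ∈ A, 27 ∈ A, 13 ∈ A
Count of candidates in A: 4

4


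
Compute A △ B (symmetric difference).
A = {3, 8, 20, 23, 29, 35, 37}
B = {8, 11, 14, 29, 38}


Set A = {3, 8, 20, 23, 29, 35, 37}
Set B = {8, 11, 14, 29, 38}
A △ B = (A \ B) ∪ (B \ A)
Elements in A but not B: {3, 20, 23, 35, 37}
Elements in B but not A: {11, 14, 38}
A △ B = {3, 11, 14, 20, 23, 35, 37, 38}

{3, 11, 14, 20, 23, 35, 37, 38}


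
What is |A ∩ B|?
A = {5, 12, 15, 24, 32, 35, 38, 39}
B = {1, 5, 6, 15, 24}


Set A = {5, 12, 15, 24, 32, 35, 38, 39}
Set B = {1, 5, 6, 15, 24}
A ∩ B = {5, 15, 24}
|A ∩ B| = 3

3


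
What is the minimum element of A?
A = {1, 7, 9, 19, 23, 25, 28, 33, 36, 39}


Set A = {1, 7, 9, 19, 23, 25, 28, 33, 36, 39}
Elements in ascending order: 1, 7, 9, 19, 23, 25, 28, 33, 36, 39
The smallest element is 1.

1


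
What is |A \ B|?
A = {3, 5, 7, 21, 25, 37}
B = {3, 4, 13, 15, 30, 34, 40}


Set A = {3, 5, 7, 21, 25, 37}
Set B = {3, 4, 13, 15, 30, 34, 40}
A \ B = {5, 7, 21, 25, 37}
|A \ B| = 5

5


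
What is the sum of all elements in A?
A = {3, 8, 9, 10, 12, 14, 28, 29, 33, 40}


Set A = {3, 8, 9, 10, 12, 14, 28, 29, 33, 40}
Sum = 3 + 8 + 9 + 10 + 12 + 14 + 28 + 29 + 33 + 40 = 186

186


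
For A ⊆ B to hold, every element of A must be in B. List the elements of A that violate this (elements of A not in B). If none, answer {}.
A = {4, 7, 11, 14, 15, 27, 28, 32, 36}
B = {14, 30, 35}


Set A = {4, 7, 11, 14, 15, 27, 28, 32, 36}
Set B = {14, 30, 35}
Check each element of A against B:
4 ∉ B (include), 7 ∉ B (include), 11 ∉ B (include), 14 ∈ B, 15 ∉ B (include), 27 ∉ B (include), 28 ∉ B (include), 32 ∉ B (include), 36 ∉ B (include)
Elements of A not in B: {4, 7, 11, 15, 27, 28, 32, 36}

{4, 7, 11, 15, 27, 28, 32, 36}


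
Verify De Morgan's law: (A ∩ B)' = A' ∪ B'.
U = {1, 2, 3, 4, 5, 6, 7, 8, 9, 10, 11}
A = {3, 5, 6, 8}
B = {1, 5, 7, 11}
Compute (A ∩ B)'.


U = {1, 2, 3, 4, 5, 6, 7, 8, 9, 10, 11}
A = {3, 5, 6, 8}, B = {1, 5, 7, 11}
A ∩ B = {5}
(A ∩ B)' = U \ (A ∩ B) = {1, 2, 3, 4, 6, 7, 8, 9, 10, 11}
Verification via A' ∪ B': A' = {1, 2, 4, 7, 9, 10, 11}, B' = {2, 3, 4, 6, 8, 9, 10}
A' ∪ B' = {1, 2, 3, 4, 6, 7, 8, 9, 10, 11} ✓

{1, 2, 3, 4, 6, 7, 8, 9, 10, 11}


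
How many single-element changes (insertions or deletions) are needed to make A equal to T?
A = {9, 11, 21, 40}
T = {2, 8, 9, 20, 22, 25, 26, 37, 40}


Set A = {9, 11, 21, 40}
Set T = {2, 8, 9, 20, 22, 25, 26, 37, 40}
Elements to remove from A (in A, not in T): {11, 21} → 2 removals
Elements to add to A (in T, not in A): {2, 8, 20, 22, 25, 26, 37} → 7 additions
Total edits = 2 + 7 = 9

9


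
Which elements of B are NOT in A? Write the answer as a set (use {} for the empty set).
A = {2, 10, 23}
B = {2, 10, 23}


Set A = {2, 10, 23}
Set B = {2, 10, 23}
Check each element of B against A:
2 ∈ A, 10 ∈ A, 23 ∈ A
Elements of B not in A: {}

{}


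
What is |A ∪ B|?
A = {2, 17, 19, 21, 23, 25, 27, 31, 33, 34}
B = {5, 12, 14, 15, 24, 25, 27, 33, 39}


Set A = {2, 17, 19, 21, 23, 25, 27, 31, 33, 34}, |A| = 10
Set B = {5, 12, 14, 15, 24, 25, 27, 33, 39}, |B| = 9
A ∩ B = {25, 27, 33}, |A ∩ B| = 3
|A ∪ B| = |A| + |B| - |A ∩ B| = 10 + 9 - 3 = 16

16


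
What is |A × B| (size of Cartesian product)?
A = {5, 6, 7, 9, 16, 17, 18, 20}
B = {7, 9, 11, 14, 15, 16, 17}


Set A = {5, 6, 7, 9, 16, 17, 18, 20} has 8 elements.
Set B = {7, 9, 11, 14, 15, 16, 17} has 7 elements.
|A × B| = |A| × |B| = 8 × 7 = 56

56


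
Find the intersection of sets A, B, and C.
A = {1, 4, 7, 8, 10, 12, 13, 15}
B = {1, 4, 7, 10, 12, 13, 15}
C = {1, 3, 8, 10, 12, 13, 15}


Set A = {1, 4, 7, 8, 10, 12, 13, 15}
Set B = {1, 4, 7, 10, 12, 13, 15}
Set C = {1, 3, 8, 10, 12, 13, 15}
First, A ∩ B = {1, 4, 7, 10, 12, 13, 15}
Then, (A ∩ B) ∩ C = {1, 10, 12, 13, 15}

{1, 10, 12, 13, 15}


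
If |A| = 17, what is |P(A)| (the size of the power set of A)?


The set has 17 elements.
The power set contains all possible subsets.
|P(A)| = 2^|A| = 2^17 = 131072

131072


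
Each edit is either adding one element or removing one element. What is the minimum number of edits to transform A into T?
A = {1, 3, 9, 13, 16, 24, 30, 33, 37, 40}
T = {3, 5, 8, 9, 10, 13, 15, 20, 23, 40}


Set A = {1, 3, 9, 13, 16, 24, 30, 33, 37, 40}
Set T = {3, 5, 8, 9, 10, 13, 15, 20, 23, 40}
Elements to remove from A (in A, not in T): {1, 16, 24, 30, 33, 37} → 6 removals
Elements to add to A (in T, not in A): {5, 8, 10, 15, 20, 23} → 6 additions
Total edits = 6 + 6 = 12

12


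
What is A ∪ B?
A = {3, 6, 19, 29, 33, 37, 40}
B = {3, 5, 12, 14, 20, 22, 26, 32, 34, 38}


Set A = {3, 6, 19, 29, 33, 37, 40}
Set B = {3, 5, 12, 14, 20, 22, 26, 32, 34, 38}
A ∪ B includes all elements in either set.
Elements from A: {3, 6, 19, 29, 33, 37, 40}
Elements from B not already included: {5, 12, 14, 20, 22, 26, 32, 34, 38}
A ∪ B = {3, 5, 6, 12, 14, 19, 20, 22, 26, 29, 32, 33, 34, 37, 38, 40}

{3, 5, 6, 12, 14, 19, 20, 22, 26, 29, 32, 33, 34, 37, 38, 40}


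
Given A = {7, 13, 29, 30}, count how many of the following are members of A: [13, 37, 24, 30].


Set A = {7, 13, 29, 30}
Candidates: [13, 37, 24, 30]
Check each candidate:
13 ∈ A, 37 ∉ A, 24 ∉ A, 30 ∈ A
Count of candidates in A: 2

2


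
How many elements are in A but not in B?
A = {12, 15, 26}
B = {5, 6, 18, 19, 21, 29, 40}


Set A = {12, 15, 26}
Set B = {5, 6, 18, 19, 21, 29, 40}
A \ B = {12, 15, 26}
|A \ B| = 3

3


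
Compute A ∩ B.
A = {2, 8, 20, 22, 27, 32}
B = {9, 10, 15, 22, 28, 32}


Set A = {2, 8, 20, 22, 27, 32}
Set B = {9, 10, 15, 22, 28, 32}
A ∩ B includes only elements in both sets.
Check each element of A against B:
2 ✗, 8 ✗, 20 ✗, 22 ✓, 27 ✗, 32 ✓
A ∩ B = {22, 32}

{22, 32}


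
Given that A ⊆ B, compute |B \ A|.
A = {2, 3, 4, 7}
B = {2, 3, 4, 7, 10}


Set A = {2, 3, 4, 7}, |A| = 4
Set B = {2, 3, 4, 7, 10}, |B| = 5
Since A ⊆ B: B \ A = {10}
|B| - |A| = 5 - 4 = 1

1


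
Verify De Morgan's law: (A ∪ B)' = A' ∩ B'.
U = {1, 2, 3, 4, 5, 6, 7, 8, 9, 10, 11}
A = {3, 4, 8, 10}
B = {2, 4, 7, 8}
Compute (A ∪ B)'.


U = {1, 2, 3, 4, 5, 6, 7, 8, 9, 10, 11}
A = {3, 4, 8, 10}, B = {2, 4, 7, 8}
A ∪ B = {2, 3, 4, 7, 8, 10}
(A ∪ B)' = U \ (A ∪ B) = {1, 5, 6, 9, 11}
Verification via A' ∩ B': A' = {1, 2, 5, 6, 7, 9, 11}, B' = {1, 3, 5, 6, 9, 10, 11}
A' ∩ B' = {1, 5, 6, 9, 11} ✓

{1, 5, 6, 9, 11}


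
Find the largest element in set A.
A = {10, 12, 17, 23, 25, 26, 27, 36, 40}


Set A = {10, 12, 17, 23, 25, 26, 27, 36, 40}
Elements in ascending order: 10, 12, 17, 23, 25, 26, 27, 36, 40
The largest element is 40.

40


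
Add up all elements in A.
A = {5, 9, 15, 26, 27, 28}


Set A = {5, 9, 15, 26, 27, 28}
Sum = 5 + 9 + 15 + 26 + 27 + 28 = 110

110


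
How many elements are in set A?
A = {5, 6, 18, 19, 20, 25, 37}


Set A = {5, 6, 18, 19, 20, 25, 37}
Listing elements: 5, 6, 18, 19, 20, 25, 37
Counting: 7 elements
|A| = 7

7


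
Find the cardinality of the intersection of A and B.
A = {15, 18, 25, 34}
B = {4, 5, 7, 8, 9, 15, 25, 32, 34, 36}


Set A = {15, 18, 25, 34}
Set B = {4, 5, 7, 8, 9, 15, 25, 32, 34, 36}
A ∩ B = {15, 25, 34}
|A ∩ B| = 3

3


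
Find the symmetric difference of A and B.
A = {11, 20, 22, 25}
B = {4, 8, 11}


Set A = {11, 20, 22, 25}
Set B = {4, 8, 11}
A △ B = (A \ B) ∪ (B \ A)
Elements in A but not B: {20, 22, 25}
Elements in B but not A: {4, 8}
A △ B = {4, 8, 20, 22, 25}

{4, 8, 20, 22, 25}


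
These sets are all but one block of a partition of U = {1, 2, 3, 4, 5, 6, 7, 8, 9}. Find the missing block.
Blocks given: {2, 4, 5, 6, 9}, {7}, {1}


U = {1, 2, 3, 4, 5, 6, 7, 8, 9}
Shown blocks: {2, 4, 5, 6, 9}, {7}, {1}
A partition's blocks are pairwise disjoint and cover U, so the missing block = U \ (union of shown blocks).
Union of shown blocks: {1, 2, 4, 5, 6, 7, 9}
Missing block = U \ (union) = {3, 8}

{3, 8}


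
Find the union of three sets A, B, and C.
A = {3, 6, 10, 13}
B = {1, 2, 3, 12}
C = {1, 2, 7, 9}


Set A = {3, 6, 10, 13}
Set B = {1, 2, 3, 12}
Set C = {1, 2, 7, 9}
First, A ∪ B = {1, 2, 3, 6, 10, 12, 13}
Then, (A ∪ B) ∪ C = {1, 2, 3, 6, 7, 9, 10, 12, 13}

{1, 2, 3, 6, 7, 9, 10, 12, 13}


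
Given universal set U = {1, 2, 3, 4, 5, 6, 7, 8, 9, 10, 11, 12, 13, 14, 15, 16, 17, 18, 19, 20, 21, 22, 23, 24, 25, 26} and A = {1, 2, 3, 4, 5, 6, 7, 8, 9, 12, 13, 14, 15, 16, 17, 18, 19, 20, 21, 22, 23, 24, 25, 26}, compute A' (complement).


Universal set U = {1, 2, 3, 4, 5, 6, 7, 8, 9, 10, 11, 12, 13, 14, 15, 16, 17, 18, 19, 20, 21, 22, 23, 24, 25, 26}
Set A = {1, 2, 3, 4, 5, 6, 7, 8, 9, 12, 13, 14, 15, 16, 17, 18, 19, 20, 21, 22, 23, 24, 25, 26}
A' = U \ A = elements in U but not in A
Checking each element of U:
1 (in A, exclude), 2 (in A, exclude), 3 (in A, exclude), 4 (in A, exclude), 5 (in A, exclude), 6 (in A, exclude), 7 (in A, exclude), 8 (in A, exclude), 9 (in A, exclude), 10 (not in A, include), 11 (not in A, include), 12 (in A, exclude), 13 (in A, exclude), 14 (in A, exclude), 15 (in A, exclude), 16 (in A, exclude), 17 (in A, exclude), 18 (in A, exclude), 19 (in A, exclude), 20 (in A, exclude), 21 (in A, exclude), 22 (in A, exclude), 23 (in A, exclude), 24 (in A, exclude), 25 (in A, exclude), 26 (in A, exclude)
A' = {10, 11}

{10, 11}


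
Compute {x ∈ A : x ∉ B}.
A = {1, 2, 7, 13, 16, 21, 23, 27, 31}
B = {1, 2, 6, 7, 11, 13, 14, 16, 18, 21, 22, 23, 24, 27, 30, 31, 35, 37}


Set A = {1, 2, 7, 13, 16, 21, 23, 27, 31}
Set B = {1, 2, 6, 7, 11, 13, 14, 16, 18, 21, 22, 23, 24, 27, 30, 31, 35, 37}
Check each element of A against B:
1 ∈ B, 2 ∈ B, 7 ∈ B, 13 ∈ B, 16 ∈ B, 21 ∈ B, 23 ∈ B, 27 ∈ B, 31 ∈ B
Elements of A not in B: {}

{}


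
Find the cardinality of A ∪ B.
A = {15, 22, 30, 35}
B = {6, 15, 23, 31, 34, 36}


Set A = {15, 22, 30, 35}, |A| = 4
Set B = {6, 15, 23, 31, 34, 36}, |B| = 6
A ∩ B = {15}, |A ∩ B| = 1
|A ∪ B| = |A| + |B| - |A ∩ B| = 4 + 6 - 1 = 9

9


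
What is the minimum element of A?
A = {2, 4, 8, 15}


Set A = {2, 4, 8, 15}
Elements in ascending order: 2, 4, 8, 15
The smallest element is 2.

2


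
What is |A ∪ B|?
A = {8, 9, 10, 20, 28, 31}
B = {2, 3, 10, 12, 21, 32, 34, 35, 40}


Set A = {8, 9, 10, 20, 28, 31}, |A| = 6
Set B = {2, 3, 10, 12, 21, 32, 34, 35, 40}, |B| = 9
A ∩ B = {10}, |A ∩ B| = 1
|A ∪ B| = |A| + |B| - |A ∩ B| = 6 + 9 - 1 = 14

14


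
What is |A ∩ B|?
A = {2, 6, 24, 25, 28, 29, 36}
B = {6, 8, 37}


Set A = {2, 6, 24, 25, 28, 29, 36}
Set B = {6, 8, 37}
A ∩ B = {6}
|A ∩ B| = 1

1


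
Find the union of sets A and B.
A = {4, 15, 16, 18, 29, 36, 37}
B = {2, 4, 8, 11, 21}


Set A = {4, 15, 16, 18, 29, 36, 37}
Set B = {2, 4, 8, 11, 21}
A ∪ B includes all elements in either set.
Elements from A: {4, 15, 16, 18, 29, 36, 37}
Elements from B not already included: {2, 8, 11, 21}
A ∪ B = {2, 4, 8, 11, 15, 16, 18, 21, 29, 36, 37}

{2, 4, 8, 11, 15, 16, 18, 21, 29, 36, 37}


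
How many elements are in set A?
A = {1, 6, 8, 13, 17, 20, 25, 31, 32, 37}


Set A = {1, 6, 8, 13, 17, 20, 25, 31, 32, 37}
Listing elements: 1, 6, 8, 13, 17, 20, 25, 31, 32, 37
Counting: 10 elements
|A| = 10

10


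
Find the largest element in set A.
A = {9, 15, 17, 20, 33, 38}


Set A = {9, 15, 17, 20, 33, 38}
Elements in ascending order: 9, 15, 17, 20, 33, 38
The largest element is 38.

38


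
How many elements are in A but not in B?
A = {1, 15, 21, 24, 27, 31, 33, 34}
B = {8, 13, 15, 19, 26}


Set A = {1, 15, 21, 24, 27, 31, 33, 34}
Set B = {8, 13, 15, 19, 26}
A \ B = {1, 21, 24, 27, 31, 33, 34}
|A \ B| = 7

7


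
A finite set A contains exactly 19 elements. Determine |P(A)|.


The set has 19 elements.
The power set contains all possible subsets.
|P(A)| = 2^|A| = 2^19 = 524288

524288


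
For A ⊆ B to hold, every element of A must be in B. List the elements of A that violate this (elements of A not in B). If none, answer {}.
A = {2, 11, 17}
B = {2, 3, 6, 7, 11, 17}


Set A = {2, 11, 17}
Set B = {2, 3, 6, 7, 11, 17}
Check each element of A against B:
2 ∈ B, 11 ∈ B, 17 ∈ B
Elements of A not in B: {}

{}


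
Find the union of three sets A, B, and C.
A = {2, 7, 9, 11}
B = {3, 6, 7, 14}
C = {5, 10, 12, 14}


Set A = {2, 7, 9, 11}
Set B = {3, 6, 7, 14}
Set C = {5, 10, 12, 14}
First, A ∪ B = {2, 3, 6, 7, 9, 11, 14}
Then, (A ∪ B) ∪ C = {2, 3, 5, 6, 7, 9, 10, 11, 12, 14}

{2, 3, 5, 6, 7, 9, 10, 11, 12, 14}


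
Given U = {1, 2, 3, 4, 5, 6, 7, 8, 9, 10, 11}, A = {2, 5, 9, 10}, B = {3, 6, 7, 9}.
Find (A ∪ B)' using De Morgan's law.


U = {1, 2, 3, 4, 5, 6, 7, 8, 9, 10, 11}
A = {2, 5, 9, 10}, B = {3, 6, 7, 9}
A ∪ B = {2, 3, 5, 6, 7, 9, 10}
(A ∪ B)' = U \ (A ∪ B) = {1, 4, 8, 11}
Verification via A' ∩ B': A' = {1, 3, 4, 6, 7, 8, 11}, B' = {1, 2, 4, 5, 8, 10, 11}
A' ∩ B' = {1, 4, 8, 11} ✓

{1, 4, 8, 11}


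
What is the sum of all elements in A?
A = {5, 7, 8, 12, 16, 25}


Set A = {5, 7, 8, 12, 16, 25}
Sum = 5 + 7 + 8 + 12 + 16 + 25 = 73

73


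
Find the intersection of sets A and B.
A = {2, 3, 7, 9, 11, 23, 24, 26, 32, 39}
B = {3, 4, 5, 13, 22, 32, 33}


Set A = {2, 3, 7, 9, 11, 23, 24, 26, 32, 39}
Set B = {3, 4, 5, 13, 22, 32, 33}
A ∩ B includes only elements in both sets.
Check each element of A against B:
2 ✗, 3 ✓, 7 ✗, 9 ✗, 11 ✗, 23 ✗, 24 ✗, 26 ✗, 32 ✓, 39 ✗
A ∩ B = {3, 32}

{3, 32}


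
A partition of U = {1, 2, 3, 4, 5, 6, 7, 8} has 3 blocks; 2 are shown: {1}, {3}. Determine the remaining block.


U = {1, 2, 3, 4, 5, 6, 7, 8}
Shown blocks: {1}, {3}
A partition's blocks are pairwise disjoint and cover U, so the missing block = U \ (union of shown blocks).
Union of shown blocks: {1, 3}
Missing block = U \ (union) = {2, 4, 5, 6, 7, 8}

{2, 4, 5, 6, 7, 8}


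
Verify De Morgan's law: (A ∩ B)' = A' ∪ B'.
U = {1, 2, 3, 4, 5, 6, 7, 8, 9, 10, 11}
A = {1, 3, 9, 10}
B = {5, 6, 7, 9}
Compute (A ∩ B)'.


U = {1, 2, 3, 4, 5, 6, 7, 8, 9, 10, 11}
A = {1, 3, 9, 10}, B = {5, 6, 7, 9}
A ∩ B = {9}
(A ∩ B)' = U \ (A ∩ B) = {1, 2, 3, 4, 5, 6, 7, 8, 10, 11}
Verification via A' ∪ B': A' = {2, 4, 5, 6, 7, 8, 11}, B' = {1, 2, 3, 4, 8, 10, 11}
A' ∪ B' = {1, 2, 3, 4, 5, 6, 7, 8, 10, 11} ✓

{1, 2, 3, 4, 5, 6, 7, 8, 10, 11}


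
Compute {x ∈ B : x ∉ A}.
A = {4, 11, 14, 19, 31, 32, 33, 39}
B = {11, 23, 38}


Set A = {4, 11, 14, 19, 31, 32, 33, 39}
Set B = {11, 23, 38}
Check each element of B against A:
11 ∈ A, 23 ∉ A (include), 38 ∉ A (include)
Elements of B not in A: {23, 38}

{23, 38}


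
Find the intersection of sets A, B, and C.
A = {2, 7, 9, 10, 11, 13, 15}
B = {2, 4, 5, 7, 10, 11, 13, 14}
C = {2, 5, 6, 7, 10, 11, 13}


Set A = {2, 7, 9, 10, 11, 13, 15}
Set B = {2, 4, 5, 7, 10, 11, 13, 14}
Set C = {2, 5, 6, 7, 10, 11, 13}
First, A ∩ B = {2, 7, 10, 11, 13}
Then, (A ∩ B) ∩ C = {2, 7, 10, 11, 13}

{2, 7, 10, 11, 13}


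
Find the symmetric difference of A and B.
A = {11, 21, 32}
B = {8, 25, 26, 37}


Set A = {11, 21, 32}
Set B = {8, 25, 26, 37}
A △ B = (A \ B) ∪ (B \ A)
Elements in A but not B: {11, 21, 32}
Elements in B but not A: {8, 25, 26, 37}
A △ B = {8, 11, 21, 25, 26, 32, 37}

{8, 11, 21, 25, 26, 32, 37}


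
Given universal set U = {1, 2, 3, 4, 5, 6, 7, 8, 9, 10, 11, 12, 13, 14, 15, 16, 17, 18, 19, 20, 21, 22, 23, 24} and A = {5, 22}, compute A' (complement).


Universal set U = {1, 2, 3, 4, 5, 6, 7, 8, 9, 10, 11, 12, 13, 14, 15, 16, 17, 18, 19, 20, 21, 22, 23, 24}
Set A = {5, 22}
A' = U \ A = elements in U but not in A
Checking each element of U:
1 (not in A, include), 2 (not in A, include), 3 (not in A, include), 4 (not in A, include), 5 (in A, exclude), 6 (not in A, include), 7 (not in A, include), 8 (not in A, include), 9 (not in A, include), 10 (not in A, include), 11 (not in A, include), 12 (not in A, include), 13 (not in A, include), 14 (not in A, include), 15 (not in A, include), 16 (not in A, include), 17 (not in A, include), 18 (not in A, include), 19 (not in A, include), 20 (not in A, include), 21 (not in A, include), 22 (in A, exclude), 23 (not in A, include), 24 (not in A, include)
A' = {1, 2, 3, 4, 6, 7, 8, 9, 10, 11, 12, 13, 14, 15, 16, 17, 18, 19, 20, 21, 23, 24}

{1, 2, 3, 4, 6, 7, 8, 9, 10, 11, 12, 13, 14, 15, 16, 17, 18, 19, 20, 21, 23, 24}


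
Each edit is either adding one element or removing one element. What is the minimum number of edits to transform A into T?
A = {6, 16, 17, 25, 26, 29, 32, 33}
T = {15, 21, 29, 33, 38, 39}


Set A = {6, 16, 17, 25, 26, 29, 32, 33}
Set T = {15, 21, 29, 33, 38, 39}
Elements to remove from A (in A, not in T): {6, 16, 17, 25, 26, 32} → 6 removals
Elements to add to A (in T, not in A): {15, 21, 38, 39} → 4 additions
Total edits = 6 + 4 = 10

10


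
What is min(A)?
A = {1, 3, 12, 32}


Set A = {1, 3, 12, 32}
Elements in ascending order: 1, 3, 12, 32
The smallest element is 1.

1


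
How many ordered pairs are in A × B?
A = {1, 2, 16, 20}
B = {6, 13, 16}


Set A = {1, 2, 16, 20} has 4 elements.
Set B = {6, 13, 16} has 3 elements.
|A × B| = |A| × |B| = 4 × 3 = 12

12


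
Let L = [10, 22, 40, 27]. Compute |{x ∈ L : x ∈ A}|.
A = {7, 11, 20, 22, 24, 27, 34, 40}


Set A = {7, 11, 20, 22, 24, 27, 34, 40}
Candidates: [10, 22, 40, 27]
Check each candidate:
10 ∉ A, 22 ∈ A, 40 ∈ A, 27 ∈ A
Count of candidates in A: 3

3


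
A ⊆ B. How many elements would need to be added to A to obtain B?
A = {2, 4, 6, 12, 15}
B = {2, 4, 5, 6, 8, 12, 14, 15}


Set A = {2, 4, 6, 12, 15}, |A| = 5
Set B = {2, 4, 5, 6, 8, 12, 14, 15}, |B| = 8
Since A ⊆ B: B \ A = {5, 8, 14}
|B| - |A| = 8 - 5 = 3

3


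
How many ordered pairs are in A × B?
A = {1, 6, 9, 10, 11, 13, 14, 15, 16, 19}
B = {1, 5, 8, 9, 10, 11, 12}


Set A = {1, 6, 9, 10, 11, 13, 14, 15, 16, 19} has 10 elements.
Set B = {1, 5, 8, 9, 10, 11, 12} has 7 elements.
|A × B| = |A| × |B| = 10 × 7 = 70

70


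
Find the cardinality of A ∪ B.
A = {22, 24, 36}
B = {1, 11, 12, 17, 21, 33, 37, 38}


Set A = {22, 24, 36}, |A| = 3
Set B = {1, 11, 12, 17, 21, 33, 37, 38}, |B| = 8
A ∩ B = {}, |A ∩ B| = 0
|A ∪ B| = |A| + |B| - |A ∩ B| = 3 + 8 - 0 = 11

11


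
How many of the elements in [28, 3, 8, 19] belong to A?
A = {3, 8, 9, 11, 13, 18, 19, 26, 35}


Set A = {3, 8, 9, 11, 13, 18, 19, 26, 35}
Candidates: [28, 3, 8, 19]
Check each candidate:
28 ∉ A, 3 ∈ A, 8 ∈ A, 19 ∈ A
Count of candidates in A: 3

3


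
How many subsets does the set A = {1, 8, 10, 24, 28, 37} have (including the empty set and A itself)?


Set A = {1, 8, 10, 24, 28, 37}
|A| = 6
The power set P(A) contains all subsets of A.
|P(A)| = 2^|A| = 2^6 = 64

64


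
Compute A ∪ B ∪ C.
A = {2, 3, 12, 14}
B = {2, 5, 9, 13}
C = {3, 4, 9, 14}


Set A = {2, 3, 12, 14}
Set B = {2, 5, 9, 13}
Set C = {3, 4, 9, 14}
First, A ∪ B = {2, 3, 5, 9, 12, 13, 14}
Then, (A ∪ B) ∪ C = {2, 3, 4, 5, 9, 12, 13, 14}

{2, 3, 4, 5, 9, 12, 13, 14}


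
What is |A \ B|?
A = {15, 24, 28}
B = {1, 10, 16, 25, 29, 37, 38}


Set A = {15, 24, 28}
Set B = {1, 10, 16, 25, 29, 37, 38}
A \ B = {15, 24, 28}
|A \ B| = 3

3


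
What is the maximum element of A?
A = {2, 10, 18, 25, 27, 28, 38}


Set A = {2, 10, 18, 25, 27, 28, 38}
Elements in ascending order: 2, 10, 18, 25, 27, 28, 38
The largest element is 38.

38


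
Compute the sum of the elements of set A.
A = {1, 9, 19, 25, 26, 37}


Set A = {1, 9, 19, 25, 26, 37}
Sum = 1 + 9 + 19 + 25 + 26 + 37 = 117

117


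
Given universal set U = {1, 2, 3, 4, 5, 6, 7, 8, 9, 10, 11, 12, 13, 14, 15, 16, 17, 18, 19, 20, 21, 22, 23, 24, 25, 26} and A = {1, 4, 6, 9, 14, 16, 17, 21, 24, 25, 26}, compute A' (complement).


Universal set U = {1, 2, 3, 4, 5, 6, 7, 8, 9, 10, 11, 12, 13, 14, 15, 16, 17, 18, 19, 20, 21, 22, 23, 24, 25, 26}
Set A = {1, 4, 6, 9, 14, 16, 17, 21, 24, 25, 26}
A' = U \ A = elements in U but not in A
Checking each element of U:
1 (in A, exclude), 2 (not in A, include), 3 (not in A, include), 4 (in A, exclude), 5 (not in A, include), 6 (in A, exclude), 7 (not in A, include), 8 (not in A, include), 9 (in A, exclude), 10 (not in A, include), 11 (not in A, include), 12 (not in A, include), 13 (not in A, include), 14 (in A, exclude), 15 (not in A, include), 16 (in A, exclude), 17 (in A, exclude), 18 (not in A, include), 19 (not in A, include), 20 (not in A, include), 21 (in A, exclude), 22 (not in A, include), 23 (not in A, include), 24 (in A, exclude), 25 (in A, exclude), 26 (in A, exclude)
A' = {2, 3, 5, 7, 8, 10, 11, 12, 13, 15, 18, 19, 20, 22, 23}

{2, 3, 5, 7, 8, 10, 11, 12, 13, 15, 18, 19, 20, 22, 23}


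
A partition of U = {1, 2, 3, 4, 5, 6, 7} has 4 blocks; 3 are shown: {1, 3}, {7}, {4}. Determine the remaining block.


U = {1, 2, 3, 4, 5, 6, 7}
Shown blocks: {1, 3}, {7}, {4}
A partition's blocks are pairwise disjoint and cover U, so the missing block = U \ (union of shown blocks).
Union of shown blocks: {1, 3, 4, 7}
Missing block = U \ (union) = {2, 5, 6}

{2, 5, 6}


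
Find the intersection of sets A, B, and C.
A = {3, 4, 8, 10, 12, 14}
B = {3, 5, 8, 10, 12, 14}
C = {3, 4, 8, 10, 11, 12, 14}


Set A = {3, 4, 8, 10, 12, 14}
Set B = {3, 5, 8, 10, 12, 14}
Set C = {3, 4, 8, 10, 11, 12, 14}
First, A ∩ B = {3, 8, 10, 12, 14}
Then, (A ∩ B) ∩ C = {3, 8, 10, 12, 14}

{3, 8, 10, 12, 14}


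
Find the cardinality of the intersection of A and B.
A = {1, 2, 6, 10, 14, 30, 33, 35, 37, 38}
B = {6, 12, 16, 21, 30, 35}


Set A = {1, 2, 6, 10, 14, 30, 33, 35, 37, 38}
Set B = {6, 12, 16, 21, 30, 35}
A ∩ B = {6, 30, 35}
|A ∩ B| = 3

3


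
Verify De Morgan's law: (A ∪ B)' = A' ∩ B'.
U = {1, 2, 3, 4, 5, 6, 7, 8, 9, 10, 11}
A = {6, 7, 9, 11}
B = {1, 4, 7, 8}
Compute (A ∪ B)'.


U = {1, 2, 3, 4, 5, 6, 7, 8, 9, 10, 11}
A = {6, 7, 9, 11}, B = {1, 4, 7, 8}
A ∪ B = {1, 4, 6, 7, 8, 9, 11}
(A ∪ B)' = U \ (A ∪ B) = {2, 3, 5, 10}
Verification via A' ∩ B': A' = {1, 2, 3, 4, 5, 8, 10}, B' = {2, 3, 5, 6, 9, 10, 11}
A' ∩ B' = {2, 3, 5, 10} ✓

{2, 3, 5, 10}


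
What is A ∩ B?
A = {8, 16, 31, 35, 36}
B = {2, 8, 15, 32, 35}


Set A = {8, 16, 31, 35, 36}
Set B = {2, 8, 15, 32, 35}
A ∩ B includes only elements in both sets.
Check each element of A against B:
8 ✓, 16 ✗, 31 ✗, 35 ✓, 36 ✗
A ∩ B = {8, 35}

{8, 35}


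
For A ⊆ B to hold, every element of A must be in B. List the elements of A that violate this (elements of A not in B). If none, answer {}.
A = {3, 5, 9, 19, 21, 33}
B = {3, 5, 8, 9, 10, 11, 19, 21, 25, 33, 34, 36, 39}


Set A = {3, 5, 9, 19, 21, 33}
Set B = {3, 5, 8, 9, 10, 11, 19, 21, 25, 33, 34, 36, 39}
Check each element of A against B:
3 ∈ B, 5 ∈ B, 9 ∈ B, 19 ∈ B, 21 ∈ B, 33 ∈ B
Elements of A not in B: {}

{}


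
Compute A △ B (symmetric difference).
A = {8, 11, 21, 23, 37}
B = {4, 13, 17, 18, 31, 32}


Set A = {8, 11, 21, 23, 37}
Set B = {4, 13, 17, 18, 31, 32}
A △ B = (A \ B) ∪ (B \ A)
Elements in A but not B: {8, 11, 21, 23, 37}
Elements in B but not A: {4, 13, 17, 18, 31, 32}
A △ B = {4, 8, 11, 13, 17, 18, 21, 23, 31, 32, 37}

{4, 8, 11, 13, 17, 18, 21, 23, 31, 32, 37}


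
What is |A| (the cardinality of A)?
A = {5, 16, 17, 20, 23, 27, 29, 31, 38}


Set A = {5, 16, 17, 20, 23, 27, 29, 31, 38}
Listing elements: 5, 16, 17, 20, 23, 27, 29, 31, 38
Counting: 9 elements
|A| = 9

9


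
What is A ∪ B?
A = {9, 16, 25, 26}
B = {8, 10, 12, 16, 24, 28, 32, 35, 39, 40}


Set A = {9, 16, 25, 26}
Set B = {8, 10, 12, 16, 24, 28, 32, 35, 39, 40}
A ∪ B includes all elements in either set.
Elements from A: {9, 16, 25, 26}
Elements from B not already included: {8, 10, 12, 24, 28, 32, 35, 39, 40}
A ∪ B = {8, 9, 10, 12, 16, 24, 25, 26, 28, 32, 35, 39, 40}

{8, 9, 10, 12, 16, 24, 25, 26, 28, 32, 35, 39, 40}


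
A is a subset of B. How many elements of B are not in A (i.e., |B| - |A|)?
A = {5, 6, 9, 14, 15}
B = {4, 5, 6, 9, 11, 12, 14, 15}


Set A = {5, 6, 9, 14, 15}, |A| = 5
Set B = {4, 5, 6, 9, 11, 12, 14, 15}, |B| = 8
Since A ⊆ B: B \ A = {4, 11, 12}
|B| - |A| = 8 - 5 = 3

3


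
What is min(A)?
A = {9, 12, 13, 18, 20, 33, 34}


Set A = {9, 12, 13, 18, 20, 33, 34}
Elements in ascending order: 9, 12, 13, 18, 20, 33, 34
The smallest element is 9.

9


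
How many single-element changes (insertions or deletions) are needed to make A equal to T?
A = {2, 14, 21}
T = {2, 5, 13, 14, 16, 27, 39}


Set A = {2, 14, 21}
Set T = {2, 5, 13, 14, 16, 27, 39}
Elements to remove from A (in A, not in T): {21} → 1 removals
Elements to add to A (in T, not in A): {5, 13, 16, 27, 39} → 5 additions
Total edits = 1 + 5 = 6

6


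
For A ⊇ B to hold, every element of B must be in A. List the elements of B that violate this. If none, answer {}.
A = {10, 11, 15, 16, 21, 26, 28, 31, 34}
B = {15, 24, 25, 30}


Set A = {10, 11, 15, 16, 21, 26, 28, 31, 34}
Set B = {15, 24, 25, 30}
Check each element of B against A:
15 ∈ A, 24 ∉ A (include), 25 ∉ A (include), 30 ∉ A (include)
Elements of B not in A: {24, 25, 30}

{24, 25, 30}


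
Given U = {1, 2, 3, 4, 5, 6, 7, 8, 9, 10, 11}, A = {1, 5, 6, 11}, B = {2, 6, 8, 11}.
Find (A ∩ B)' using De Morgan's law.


U = {1, 2, 3, 4, 5, 6, 7, 8, 9, 10, 11}
A = {1, 5, 6, 11}, B = {2, 6, 8, 11}
A ∩ B = {6, 11}
(A ∩ B)' = U \ (A ∩ B) = {1, 2, 3, 4, 5, 7, 8, 9, 10}
Verification via A' ∪ B': A' = {2, 3, 4, 7, 8, 9, 10}, B' = {1, 3, 4, 5, 7, 9, 10}
A' ∪ B' = {1, 2, 3, 4, 5, 7, 8, 9, 10} ✓

{1, 2, 3, 4, 5, 7, 8, 9, 10}


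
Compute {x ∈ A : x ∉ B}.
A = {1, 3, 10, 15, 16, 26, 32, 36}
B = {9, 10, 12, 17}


Set A = {1, 3, 10, 15, 16, 26, 32, 36}
Set B = {9, 10, 12, 17}
Check each element of A against B:
1 ∉ B (include), 3 ∉ B (include), 10 ∈ B, 15 ∉ B (include), 16 ∉ B (include), 26 ∉ B (include), 32 ∉ B (include), 36 ∉ B (include)
Elements of A not in B: {1, 3, 15, 16, 26, 32, 36}

{1, 3, 15, 16, 26, 32, 36}


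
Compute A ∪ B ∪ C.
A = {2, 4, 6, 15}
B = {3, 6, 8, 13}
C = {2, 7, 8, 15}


Set A = {2, 4, 6, 15}
Set B = {3, 6, 8, 13}
Set C = {2, 7, 8, 15}
First, A ∪ B = {2, 3, 4, 6, 8, 13, 15}
Then, (A ∪ B) ∪ C = {2, 3, 4, 6, 7, 8, 13, 15}

{2, 3, 4, 6, 7, 8, 13, 15}


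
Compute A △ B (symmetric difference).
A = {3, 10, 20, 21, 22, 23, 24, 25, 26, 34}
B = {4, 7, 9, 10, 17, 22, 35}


Set A = {3, 10, 20, 21, 22, 23, 24, 25, 26, 34}
Set B = {4, 7, 9, 10, 17, 22, 35}
A △ B = (A \ B) ∪ (B \ A)
Elements in A but not B: {3, 20, 21, 23, 24, 25, 26, 34}
Elements in B but not A: {4, 7, 9, 17, 35}
A △ B = {3, 4, 7, 9, 17, 20, 21, 23, 24, 25, 26, 34, 35}

{3, 4, 7, 9, 17, 20, 21, 23, 24, 25, 26, 34, 35}


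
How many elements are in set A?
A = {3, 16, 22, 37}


Set A = {3, 16, 22, 37}
Listing elements: 3, 16, 22, 37
Counting: 4 elements
|A| = 4

4


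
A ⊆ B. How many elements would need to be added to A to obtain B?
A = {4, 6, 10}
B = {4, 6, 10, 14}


Set A = {4, 6, 10}, |A| = 3
Set B = {4, 6, 10, 14}, |B| = 4
Since A ⊆ B: B \ A = {14}
|B| - |A| = 4 - 3 = 1

1


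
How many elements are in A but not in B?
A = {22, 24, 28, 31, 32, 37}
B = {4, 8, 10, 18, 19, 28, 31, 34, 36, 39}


Set A = {22, 24, 28, 31, 32, 37}
Set B = {4, 8, 10, 18, 19, 28, 31, 34, 36, 39}
A \ B = {22, 24, 32, 37}
|A \ B| = 4

4


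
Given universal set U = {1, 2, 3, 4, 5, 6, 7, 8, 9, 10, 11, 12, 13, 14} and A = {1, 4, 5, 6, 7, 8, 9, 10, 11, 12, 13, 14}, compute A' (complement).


Universal set U = {1, 2, 3, 4, 5, 6, 7, 8, 9, 10, 11, 12, 13, 14}
Set A = {1, 4, 5, 6, 7, 8, 9, 10, 11, 12, 13, 14}
A' = U \ A = elements in U but not in A
Checking each element of U:
1 (in A, exclude), 2 (not in A, include), 3 (not in A, include), 4 (in A, exclude), 5 (in A, exclude), 6 (in A, exclude), 7 (in A, exclude), 8 (in A, exclude), 9 (in A, exclude), 10 (in A, exclude), 11 (in A, exclude), 12 (in A, exclude), 13 (in A, exclude), 14 (in A, exclude)
A' = {2, 3}

{2, 3}


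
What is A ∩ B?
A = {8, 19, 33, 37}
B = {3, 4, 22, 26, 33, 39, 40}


Set A = {8, 19, 33, 37}
Set B = {3, 4, 22, 26, 33, 39, 40}
A ∩ B includes only elements in both sets.
Check each element of A against B:
8 ✗, 19 ✗, 33 ✓, 37 ✗
A ∩ B = {33}

{33}


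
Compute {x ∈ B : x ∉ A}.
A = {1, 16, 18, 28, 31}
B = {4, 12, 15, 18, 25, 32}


Set A = {1, 16, 18, 28, 31}
Set B = {4, 12, 15, 18, 25, 32}
Check each element of B against A:
4 ∉ A (include), 12 ∉ A (include), 15 ∉ A (include), 18 ∈ A, 25 ∉ A (include), 32 ∉ A (include)
Elements of B not in A: {4, 12, 15, 25, 32}

{4, 12, 15, 25, 32}


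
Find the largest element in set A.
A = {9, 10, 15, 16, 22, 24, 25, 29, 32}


Set A = {9, 10, 15, 16, 22, 24, 25, 29, 32}
Elements in ascending order: 9, 10, 15, 16, 22, 24, 25, 29, 32
The largest element is 32.

32


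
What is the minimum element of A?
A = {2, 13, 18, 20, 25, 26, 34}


Set A = {2, 13, 18, 20, 25, 26, 34}
Elements in ascending order: 2, 13, 18, 20, 25, 26, 34
The smallest element is 2.

2


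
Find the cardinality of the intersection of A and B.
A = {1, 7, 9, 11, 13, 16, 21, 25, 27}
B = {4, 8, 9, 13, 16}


Set A = {1, 7, 9, 11, 13, 16, 21, 25, 27}
Set B = {4, 8, 9, 13, 16}
A ∩ B = {9, 13, 16}
|A ∩ B| = 3

3


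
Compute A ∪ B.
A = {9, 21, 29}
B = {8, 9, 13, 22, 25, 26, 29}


Set A = {9, 21, 29}
Set B = {8, 9, 13, 22, 25, 26, 29}
A ∪ B includes all elements in either set.
Elements from A: {9, 21, 29}
Elements from B not already included: {8, 13, 22, 25, 26}
A ∪ B = {8, 9, 13, 21, 22, 25, 26, 29}

{8, 9, 13, 21, 22, 25, 26, 29}


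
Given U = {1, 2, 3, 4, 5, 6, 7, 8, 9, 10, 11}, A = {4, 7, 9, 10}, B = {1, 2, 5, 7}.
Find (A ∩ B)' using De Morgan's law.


U = {1, 2, 3, 4, 5, 6, 7, 8, 9, 10, 11}
A = {4, 7, 9, 10}, B = {1, 2, 5, 7}
A ∩ B = {7}
(A ∩ B)' = U \ (A ∩ B) = {1, 2, 3, 4, 5, 6, 8, 9, 10, 11}
Verification via A' ∪ B': A' = {1, 2, 3, 5, 6, 8, 11}, B' = {3, 4, 6, 8, 9, 10, 11}
A' ∪ B' = {1, 2, 3, 4, 5, 6, 8, 9, 10, 11} ✓

{1, 2, 3, 4, 5, 6, 8, 9, 10, 11}


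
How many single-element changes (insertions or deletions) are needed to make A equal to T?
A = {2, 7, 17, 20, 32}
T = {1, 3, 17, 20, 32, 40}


Set A = {2, 7, 17, 20, 32}
Set T = {1, 3, 17, 20, 32, 40}
Elements to remove from A (in A, not in T): {2, 7} → 2 removals
Elements to add to A (in T, not in A): {1, 3, 40} → 3 additions
Total edits = 2 + 3 = 5

5


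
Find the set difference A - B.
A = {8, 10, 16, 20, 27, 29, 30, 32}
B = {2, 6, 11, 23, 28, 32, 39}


Set A = {8, 10, 16, 20, 27, 29, 30, 32}
Set B = {2, 6, 11, 23, 28, 32, 39}
A \ B includes elements in A that are not in B.
Check each element of A:
8 (not in B, keep), 10 (not in B, keep), 16 (not in B, keep), 20 (not in B, keep), 27 (not in B, keep), 29 (not in B, keep), 30 (not in B, keep), 32 (in B, remove)
A \ B = {8, 10, 16, 20, 27, 29, 30}

{8, 10, 16, 20, 27, 29, 30}


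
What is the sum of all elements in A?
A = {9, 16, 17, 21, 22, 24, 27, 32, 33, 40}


Set A = {9, 16, 17, 21, 22, 24, 27, 32, 33, 40}
Sum = 9 + 16 + 17 + 21 + 22 + 24 + 27 + 32 + 33 + 40 = 241

241


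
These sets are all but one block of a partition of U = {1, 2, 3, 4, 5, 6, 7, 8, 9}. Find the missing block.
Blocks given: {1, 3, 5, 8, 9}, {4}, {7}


U = {1, 2, 3, 4, 5, 6, 7, 8, 9}
Shown blocks: {1, 3, 5, 8, 9}, {4}, {7}
A partition's blocks are pairwise disjoint and cover U, so the missing block = U \ (union of shown blocks).
Union of shown blocks: {1, 3, 4, 5, 7, 8, 9}
Missing block = U \ (union) = {2, 6}

{2, 6}


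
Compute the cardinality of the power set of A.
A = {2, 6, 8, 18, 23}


Set A = {2, 6, 8, 18, 23}
|A| = 5
The power set P(A) contains all subsets of A.
|P(A)| = 2^|A| = 2^5 = 32

32


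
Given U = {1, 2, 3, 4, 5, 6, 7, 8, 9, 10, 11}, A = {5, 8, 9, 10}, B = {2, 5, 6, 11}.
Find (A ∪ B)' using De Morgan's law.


U = {1, 2, 3, 4, 5, 6, 7, 8, 9, 10, 11}
A = {5, 8, 9, 10}, B = {2, 5, 6, 11}
A ∪ B = {2, 5, 6, 8, 9, 10, 11}
(A ∪ B)' = U \ (A ∪ B) = {1, 3, 4, 7}
Verification via A' ∩ B': A' = {1, 2, 3, 4, 6, 7, 11}, B' = {1, 3, 4, 7, 8, 9, 10}
A' ∩ B' = {1, 3, 4, 7} ✓

{1, 3, 4, 7}


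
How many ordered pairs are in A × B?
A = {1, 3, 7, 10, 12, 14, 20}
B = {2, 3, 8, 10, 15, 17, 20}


Set A = {1, 3, 7, 10, 12, 14, 20} has 7 elements.
Set B = {2, 3, 8, 10, 15, 17, 20} has 7 elements.
|A × B| = |A| × |B| = 7 × 7 = 49

49


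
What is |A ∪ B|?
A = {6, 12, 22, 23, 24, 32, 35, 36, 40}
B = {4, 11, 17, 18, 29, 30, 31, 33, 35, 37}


Set A = {6, 12, 22, 23, 24, 32, 35, 36, 40}, |A| = 9
Set B = {4, 11, 17, 18, 29, 30, 31, 33, 35, 37}, |B| = 10
A ∩ B = {35}, |A ∩ B| = 1
|A ∪ B| = |A| + |B| - |A ∩ B| = 9 + 10 - 1 = 18

18


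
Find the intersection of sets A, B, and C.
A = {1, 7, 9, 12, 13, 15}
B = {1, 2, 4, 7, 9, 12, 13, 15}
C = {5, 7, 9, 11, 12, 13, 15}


Set A = {1, 7, 9, 12, 13, 15}
Set B = {1, 2, 4, 7, 9, 12, 13, 15}
Set C = {5, 7, 9, 11, 12, 13, 15}
First, A ∩ B = {1, 7, 9, 12, 13, 15}
Then, (A ∩ B) ∩ C = {7, 9, 12, 13, 15}

{7, 9, 12, 13, 15}


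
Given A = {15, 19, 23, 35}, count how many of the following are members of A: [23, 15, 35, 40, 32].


Set A = {15, 19, 23, 35}
Candidates: [23, 15, 35, 40, 32]
Check each candidate:
23 ∈ A, 15 ∈ A, 35 ∈ A, 40 ∉ A, 32 ∉ A
Count of candidates in A: 3

3


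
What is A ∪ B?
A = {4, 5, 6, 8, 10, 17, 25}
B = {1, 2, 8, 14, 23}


Set A = {4, 5, 6, 8, 10, 17, 25}
Set B = {1, 2, 8, 14, 23}
A ∪ B includes all elements in either set.
Elements from A: {4, 5, 6, 8, 10, 17, 25}
Elements from B not already included: {1, 2, 14, 23}
A ∪ B = {1, 2, 4, 5, 6, 8, 10, 14, 17, 23, 25}

{1, 2, 4, 5, 6, 8, 10, 14, 17, 23, 25}


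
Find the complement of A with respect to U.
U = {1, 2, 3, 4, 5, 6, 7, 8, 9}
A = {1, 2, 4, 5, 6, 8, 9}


Universal set U = {1, 2, 3, 4, 5, 6, 7, 8, 9}
Set A = {1, 2, 4, 5, 6, 8, 9}
A' = U \ A = elements in U but not in A
Checking each element of U:
1 (in A, exclude), 2 (in A, exclude), 3 (not in A, include), 4 (in A, exclude), 5 (in A, exclude), 6 (in A, exclude), 7 (not in A, include), 8 (in A, exclude), 9 (in A, exclude)
A' = {3, 7}

{3, 7}


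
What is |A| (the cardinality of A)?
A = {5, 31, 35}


Set A = {5, 31, 35}
Listing elements: 5, 31, 35
Counting: 3 elements
|A| = 3

3


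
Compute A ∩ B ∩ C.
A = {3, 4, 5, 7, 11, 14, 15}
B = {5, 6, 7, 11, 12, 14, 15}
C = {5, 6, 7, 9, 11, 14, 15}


Set A = {3, 4, 5, 7, 11, 14, 15}
Set B = {5, 6, 7, 11, 12, 14, 15}
Set C = {5, 6, 7, 9, 11, 14, 15}
First, A ∩ B = {5, 7, 11, 14, 15}
Then, (A ∩ B) ∩ C = {5, 7, 11, 14, 15}

{5, 7, 11, 14, 15}


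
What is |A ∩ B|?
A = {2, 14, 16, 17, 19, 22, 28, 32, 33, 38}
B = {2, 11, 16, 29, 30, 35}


Set A = {2, 14, 16, 17, 19, 22, 28, 32, 33, 38}
Set B = {2, 11, 16, 29, 30, 35}
A ∩ B = {2, 16}
|A ∩ B| = 2

2


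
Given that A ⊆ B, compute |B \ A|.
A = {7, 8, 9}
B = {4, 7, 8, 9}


Set A = {7, 8, 9}, |A| = 3
Set B = {4, 7, 8, 9}, |B| = 4
Since A ⊆ B: B \ A = {4}
|B| - |A| = 4 - 3 = 1

1


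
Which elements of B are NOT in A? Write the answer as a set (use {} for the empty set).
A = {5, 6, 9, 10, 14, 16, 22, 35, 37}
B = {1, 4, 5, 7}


Set A = {5, 6, 9, 10, 14, 16, 22, 35, 37}
Set B = {1, 4, 5, 7}
Check each element of B against A:
1 ∉ A (include), 4 ∉ A (include), 5 ∈ A, 7 ∉ A (include)
Elements of B not in A: {1, 4, 7}

{1, 4, 7}


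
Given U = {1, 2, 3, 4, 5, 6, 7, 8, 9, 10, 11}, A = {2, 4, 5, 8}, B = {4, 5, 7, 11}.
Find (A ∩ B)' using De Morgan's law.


U = {1, 2, 3, 4, 5, 6, 7, 8, 9, 10, 11}
A = {2, 4, 5, 8}, B = {4, 5, 7, 11}
A ∩ B = {4, 5}
(A ∩ B)' = U \ (A ∩ B) = {1, 2, 3, 6, 7, 8, 9, 10, 11}
Verification via A' ∪ B': A' = {1, 3, 6, 7, 9, 10, 11}, B' = {1, 2, 3, 6, 8, 9, 10}
A' ∪ B' = {1, 2, 3, 6, 7, 8, 9, 10, 11} ✓

{1, 2, 3, 6, 7, 8, 9, 10, 11}
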